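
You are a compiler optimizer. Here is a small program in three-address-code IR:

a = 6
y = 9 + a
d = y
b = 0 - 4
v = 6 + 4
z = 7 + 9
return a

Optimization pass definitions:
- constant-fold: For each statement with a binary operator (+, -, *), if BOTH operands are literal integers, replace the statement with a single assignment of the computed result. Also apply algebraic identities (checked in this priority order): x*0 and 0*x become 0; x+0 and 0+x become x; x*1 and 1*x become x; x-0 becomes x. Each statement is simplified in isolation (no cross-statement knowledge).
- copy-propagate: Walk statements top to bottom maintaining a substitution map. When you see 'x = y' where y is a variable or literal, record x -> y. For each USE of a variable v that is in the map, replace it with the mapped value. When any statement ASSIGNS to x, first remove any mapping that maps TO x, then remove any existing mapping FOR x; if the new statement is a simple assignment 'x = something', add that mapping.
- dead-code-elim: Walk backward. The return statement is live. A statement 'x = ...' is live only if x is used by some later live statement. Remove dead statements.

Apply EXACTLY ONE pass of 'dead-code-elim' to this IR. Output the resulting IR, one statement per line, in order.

Applying dead-code-elim statement-by-statement:
  [7] return a  -> KEEP (return); live=['a']
  [6] z = 7 + 9  -> DEAD (z not live)
  [5] v = 6 + 4  -> DEAD (v not live)
  [4] b = 0 - 4  -> DEAD (b not live)
  [3] d = y  -> DEAD (d not live)
  [2] y = 9 + a  -> DEAD (y not live)
  [1] a = 6  -> KEEP; live=[]
Result (2 stmts):
  a = 6
  return a

Answer: a = 6
return a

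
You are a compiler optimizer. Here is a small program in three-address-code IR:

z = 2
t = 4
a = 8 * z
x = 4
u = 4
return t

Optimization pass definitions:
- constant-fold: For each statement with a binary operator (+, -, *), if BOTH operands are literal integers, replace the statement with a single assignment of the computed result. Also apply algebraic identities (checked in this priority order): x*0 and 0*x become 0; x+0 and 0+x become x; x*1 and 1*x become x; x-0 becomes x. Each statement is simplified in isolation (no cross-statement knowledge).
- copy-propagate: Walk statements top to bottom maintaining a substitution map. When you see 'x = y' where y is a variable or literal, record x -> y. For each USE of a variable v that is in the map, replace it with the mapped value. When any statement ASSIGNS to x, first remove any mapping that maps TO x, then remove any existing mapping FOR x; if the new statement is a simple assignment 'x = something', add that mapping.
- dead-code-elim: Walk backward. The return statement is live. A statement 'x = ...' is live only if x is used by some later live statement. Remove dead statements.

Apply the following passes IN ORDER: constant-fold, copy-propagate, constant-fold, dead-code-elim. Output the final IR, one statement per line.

Initial IR:
  z = 2
  t = 4
  a = 8 * z
  x = 4
  u = 4
  return t
After constant-fold (6 stmts):
  z = 2
  t = 4
  a = 8 * z
  x = 4
  u = 4
  return t
After copy-propagate (6 stmts):
  z = 2
  t = 4
  a = 8 * 2
  x = 4
  u = 4
  return 4
After constant-fold (6 stmts):
  z = 2
  t = 4
  a = 16
  x = 4
  u = 4
  return 4
After dead-code-elim (1 stmts):
  return 4

Answer: return 4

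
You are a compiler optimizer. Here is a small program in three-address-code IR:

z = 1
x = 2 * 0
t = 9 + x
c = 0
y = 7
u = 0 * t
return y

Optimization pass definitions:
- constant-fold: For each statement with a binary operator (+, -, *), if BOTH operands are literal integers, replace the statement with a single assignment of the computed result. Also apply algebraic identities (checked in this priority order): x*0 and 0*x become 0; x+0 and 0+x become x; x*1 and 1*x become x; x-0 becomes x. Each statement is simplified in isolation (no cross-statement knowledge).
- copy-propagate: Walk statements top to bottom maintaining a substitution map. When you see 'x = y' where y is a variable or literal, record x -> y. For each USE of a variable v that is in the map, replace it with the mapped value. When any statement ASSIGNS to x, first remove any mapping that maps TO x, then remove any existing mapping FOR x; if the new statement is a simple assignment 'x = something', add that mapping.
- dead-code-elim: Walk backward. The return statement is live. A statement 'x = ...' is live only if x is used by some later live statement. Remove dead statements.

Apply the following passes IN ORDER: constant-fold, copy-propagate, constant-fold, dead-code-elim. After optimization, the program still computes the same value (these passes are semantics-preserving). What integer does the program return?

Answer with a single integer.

Answer: 7

Derivation:
Initial IR:
  z = 1
  x = 2 * 0
  t = 9 + x
  c = 0
  y = 7
  u = 0 * t
  return y
After constant-fold (7 stmts):
  z = 1
  x = 0
  t = 9 + x
  c = 0
  y = 7
  u = 0
  return y
After copy-propagate (7 stmts):
  z = 1
  x = 0
  t = 9 + 0
  c = 0
  y = 7
  u = 0
  return 7
After constant-fold (7 stmts):
  z = 1
  x = 0
  t = 9
  c = 0
  y = 7
  u = 0
  return 7
After dead-code-elim (1 stmts):
  return 7
Evaluate:
  z = 1  =>  z = 1
  x = 2 * 0  =>  x = 0
  t = 9 + x  =>  t = 9
  c = 0  =>  c = 0
  y = 7  =>  y = 7
  u = 0 * t  =>  u = 0
  return y = 7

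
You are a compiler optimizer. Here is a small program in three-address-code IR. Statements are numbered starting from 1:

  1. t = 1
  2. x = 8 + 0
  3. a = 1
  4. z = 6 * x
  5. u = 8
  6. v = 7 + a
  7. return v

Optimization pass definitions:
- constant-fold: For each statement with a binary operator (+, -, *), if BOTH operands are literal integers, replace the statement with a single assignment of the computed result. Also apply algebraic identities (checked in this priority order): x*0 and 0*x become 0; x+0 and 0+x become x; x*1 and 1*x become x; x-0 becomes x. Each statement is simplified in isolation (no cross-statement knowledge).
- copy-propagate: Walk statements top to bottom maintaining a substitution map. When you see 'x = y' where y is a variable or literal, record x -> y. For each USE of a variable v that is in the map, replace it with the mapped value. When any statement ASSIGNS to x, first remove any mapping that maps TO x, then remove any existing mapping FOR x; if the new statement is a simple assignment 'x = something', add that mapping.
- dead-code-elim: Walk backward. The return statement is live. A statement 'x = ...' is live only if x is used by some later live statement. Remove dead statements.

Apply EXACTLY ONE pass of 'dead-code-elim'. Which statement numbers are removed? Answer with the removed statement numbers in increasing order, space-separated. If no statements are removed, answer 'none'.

Answer: 1 2 4 5

Derivation:
Backward liveness scan:
Stmt 1 't = 1': DEAD (t not in live set [])
Stmt 2 'x = 8 + 0': DEAD (x not in live set [])
Stmt 3 'a = 1': KEEP (a is live); live-in = []
Stmt 4 'z = 6 * x': DEAD (z not in live set ['a'])
Stmt 5 'u = 8': DEAD (u not in live set ['a'])
Stmt 6 'v = 7 + a': KEEP (v is live); live-in = ['a']
Stmt 7 'return v': KEEP (return); live-in = ['v']
Removed statement numbers: [1, 2, 4, 5]
Surviving IR:
  a = 1
  v = 7 + a
  return v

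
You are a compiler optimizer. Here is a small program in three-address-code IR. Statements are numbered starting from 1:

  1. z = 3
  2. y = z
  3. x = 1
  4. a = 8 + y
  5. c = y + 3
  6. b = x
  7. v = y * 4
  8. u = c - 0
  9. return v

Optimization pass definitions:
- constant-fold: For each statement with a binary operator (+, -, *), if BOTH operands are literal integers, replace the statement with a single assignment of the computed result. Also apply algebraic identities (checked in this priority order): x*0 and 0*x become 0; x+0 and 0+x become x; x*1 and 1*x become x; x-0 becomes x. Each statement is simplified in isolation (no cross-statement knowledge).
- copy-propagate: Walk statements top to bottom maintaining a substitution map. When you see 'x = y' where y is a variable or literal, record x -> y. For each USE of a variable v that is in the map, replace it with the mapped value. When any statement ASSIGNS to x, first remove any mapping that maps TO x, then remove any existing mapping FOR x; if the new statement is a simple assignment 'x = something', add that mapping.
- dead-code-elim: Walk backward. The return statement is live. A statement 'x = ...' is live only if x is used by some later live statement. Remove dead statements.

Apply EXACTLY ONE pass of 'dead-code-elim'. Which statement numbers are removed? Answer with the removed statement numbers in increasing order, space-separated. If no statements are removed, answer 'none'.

Backward liveness scan:
Stmt 1 'z = 3': KEEP (z is live); live-in = []
Stmt 2 'y = z': KEEP (y is live); live-in = ['z']
Stmt 3 'x = 1': DEAD (x not in live set ['y'])
Stmt 4 'a = 8 + y': DEAD (a not in live set ['y'])
Stmt 5 'c = y + 3': DEAD (c not in live set ['y'])
Stmt 6 'b = x': DEAD (b not in live set ['y'])
Stmt 7 'v = y * 4': KEEP (v is live); live-in = ['y']
Stmt 8 'u = c - 0': DEAD (u not in live set ['v'])
Stmt 9 'return v': KEEP (return); live-in = ['v']
Removed statement numbers: [3, 4, 5, 6, 8]
Surviving IR:
  z = 3
  y = z
  v = y * 4
  return v

Answer: 3 4 5 6 8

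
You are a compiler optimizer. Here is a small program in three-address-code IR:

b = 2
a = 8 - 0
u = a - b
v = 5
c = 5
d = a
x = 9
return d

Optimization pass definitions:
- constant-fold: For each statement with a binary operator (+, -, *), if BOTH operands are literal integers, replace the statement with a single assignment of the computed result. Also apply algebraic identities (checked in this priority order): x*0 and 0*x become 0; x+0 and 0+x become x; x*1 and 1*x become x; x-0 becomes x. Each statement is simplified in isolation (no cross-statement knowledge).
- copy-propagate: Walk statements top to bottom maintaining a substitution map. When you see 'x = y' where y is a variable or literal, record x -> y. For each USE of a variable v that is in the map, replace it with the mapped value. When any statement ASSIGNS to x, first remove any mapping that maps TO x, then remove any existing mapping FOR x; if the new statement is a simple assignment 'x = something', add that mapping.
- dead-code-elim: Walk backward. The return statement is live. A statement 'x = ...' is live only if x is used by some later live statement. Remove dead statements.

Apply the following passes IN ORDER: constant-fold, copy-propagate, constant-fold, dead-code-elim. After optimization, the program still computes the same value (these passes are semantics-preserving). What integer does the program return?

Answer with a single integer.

Answer: 8

Derivation:
Initial IR:
  b = 2
  a = 8 - 0
  u = a - b
  v = 5
  c = 5
  d = a
  x = 9
  return d
After constant-fold (8 stmts):
  b = 2
  a = 8
  u = a - b
  v = 5
  c = 5
  d = a
  x = 9
  return d
After copy-propagate (8 stmts):
  b = 2
  a = 8
  u = 8 - 2
  v = 5
  c = 5
  d = 8
  x = 9
  return 8
After constant-fold (8 stmts):
  b = 2
  a = 8
  u = 6
  v = 5
  c = 5
  d = 8
  x = 9
  return 8
After dead-code-elim (1 stmts):
  return 8
Evaluate:
  b = 2  =>  b = 2
  a = 8 - 0  =>  a = 8
  u = a - b  =>  u = 6
  v = 5  =>  v = 5
  c = 5  =>  c = 5
  d = a  =>  d = 8
  x = 9  =>  x = 9
  return d = 8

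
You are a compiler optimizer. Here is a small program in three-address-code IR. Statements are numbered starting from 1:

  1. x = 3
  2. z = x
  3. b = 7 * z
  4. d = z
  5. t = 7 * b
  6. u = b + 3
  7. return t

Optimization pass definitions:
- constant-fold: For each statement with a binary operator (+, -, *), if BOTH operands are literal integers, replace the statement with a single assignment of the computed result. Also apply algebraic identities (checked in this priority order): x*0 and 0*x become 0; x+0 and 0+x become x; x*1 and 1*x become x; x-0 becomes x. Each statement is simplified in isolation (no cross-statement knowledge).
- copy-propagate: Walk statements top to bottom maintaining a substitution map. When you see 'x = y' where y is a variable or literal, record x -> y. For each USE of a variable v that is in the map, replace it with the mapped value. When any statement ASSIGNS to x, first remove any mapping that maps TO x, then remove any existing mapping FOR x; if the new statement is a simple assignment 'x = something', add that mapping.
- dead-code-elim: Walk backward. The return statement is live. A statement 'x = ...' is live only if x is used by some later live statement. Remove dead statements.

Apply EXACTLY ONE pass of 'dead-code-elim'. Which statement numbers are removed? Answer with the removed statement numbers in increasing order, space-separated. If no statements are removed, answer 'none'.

Backward liveness scan:
Stmt 1 'x = 3': KEEP (x is live); live-in = []
Stmt 2 'z = x': KEEP (z is live); live-in = ['x']
Stmt 3 'b = 7 * z': KEEP (b is live); live-in = ['z']
Stmt 4 'd = z': DEAD (d not in live set ['b'])
Stmt 5 't = 7 * b': KEEP (t is live); live-in = ['b']
Stmt 6 'u = b + 3': DEAD (u not in live set ['t'])
Stmt 7 'return t': KEEP (return); live-in = ['t']
Removed statement numbers: [4, 6]
Surviving IR:
  x = 3
  z = x
  b = 7 * z
  t = 7 * b
  return t

Answer: 4 6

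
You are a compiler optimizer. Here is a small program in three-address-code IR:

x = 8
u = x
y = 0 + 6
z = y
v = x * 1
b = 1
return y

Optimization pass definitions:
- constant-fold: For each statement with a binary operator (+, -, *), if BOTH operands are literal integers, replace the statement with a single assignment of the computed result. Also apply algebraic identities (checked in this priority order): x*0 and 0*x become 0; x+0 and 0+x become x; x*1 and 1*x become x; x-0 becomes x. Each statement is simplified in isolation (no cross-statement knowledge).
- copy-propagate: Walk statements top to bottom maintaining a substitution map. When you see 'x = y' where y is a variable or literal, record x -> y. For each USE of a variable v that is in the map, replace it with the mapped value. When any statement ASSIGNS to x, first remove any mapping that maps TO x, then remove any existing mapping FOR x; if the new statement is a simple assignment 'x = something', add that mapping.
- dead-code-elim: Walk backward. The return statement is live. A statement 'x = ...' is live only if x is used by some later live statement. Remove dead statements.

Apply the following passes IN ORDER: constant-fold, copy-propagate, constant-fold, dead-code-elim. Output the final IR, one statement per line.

Initial IR:
  x = 8
  u = x
  y = 0 + 6
  z = y
  v = x * 1
  b = 1
  return y
After constant-fold (7 stmts):
  x = 8
  u = x
  y = 6
  z = y
  v = x
  b = 1
  return y
After copy-propagate (7 stmts):
  x = 8
  u = 8
  y = 6
  z = 6
  v = 8
  b = 1
  return 6
After constant-fold (7 stmts):
  x = 8
  u = 8
  y = 6
  z = 6
  v = 8
  b = 1
  return 6
After dead-code-elim (1 stmts):
  return 6

Answer: return 6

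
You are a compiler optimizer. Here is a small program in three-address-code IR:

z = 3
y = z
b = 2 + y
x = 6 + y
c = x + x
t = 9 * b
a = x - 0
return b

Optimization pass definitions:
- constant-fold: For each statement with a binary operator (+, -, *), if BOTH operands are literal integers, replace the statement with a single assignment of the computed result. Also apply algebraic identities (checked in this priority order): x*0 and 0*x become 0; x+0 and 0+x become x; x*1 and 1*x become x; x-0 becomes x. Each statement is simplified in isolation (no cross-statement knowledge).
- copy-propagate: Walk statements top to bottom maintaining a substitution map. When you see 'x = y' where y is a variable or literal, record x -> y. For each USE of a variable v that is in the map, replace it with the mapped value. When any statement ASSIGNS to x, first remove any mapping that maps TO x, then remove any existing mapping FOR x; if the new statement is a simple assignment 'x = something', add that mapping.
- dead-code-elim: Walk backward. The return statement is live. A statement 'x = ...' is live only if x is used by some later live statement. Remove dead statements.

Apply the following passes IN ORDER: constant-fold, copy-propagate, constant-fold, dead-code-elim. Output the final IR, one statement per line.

Initial IR:
  z = 3
  y = z
  b = 2 + y
  x = 6 + y
  c = x + x
  t = 9 * b
  a = x - 0
  return b
After constant-fold (8 stmts):
  z = 3
  y = z
  b = 2 + y
  x = 6 + y
  c = x + x
  t = 9 * b
  a = x
  return b
After copy-propagate (8 stmts):
  z = 3
  y = 3
  b = 2 + 3
  x = 6 + 3
  c = x + x
  t = 9 * b
  a = x
  return b
After constant-fold (8 stmts):
  z = 3
  y = 3
  b = 5
  x = 9
  c = x + x
  t = 9 * b
  a = x
  return b
After dead-code-elim (2 stmts):
  b = 5
  return b

Answer: b = 5
return b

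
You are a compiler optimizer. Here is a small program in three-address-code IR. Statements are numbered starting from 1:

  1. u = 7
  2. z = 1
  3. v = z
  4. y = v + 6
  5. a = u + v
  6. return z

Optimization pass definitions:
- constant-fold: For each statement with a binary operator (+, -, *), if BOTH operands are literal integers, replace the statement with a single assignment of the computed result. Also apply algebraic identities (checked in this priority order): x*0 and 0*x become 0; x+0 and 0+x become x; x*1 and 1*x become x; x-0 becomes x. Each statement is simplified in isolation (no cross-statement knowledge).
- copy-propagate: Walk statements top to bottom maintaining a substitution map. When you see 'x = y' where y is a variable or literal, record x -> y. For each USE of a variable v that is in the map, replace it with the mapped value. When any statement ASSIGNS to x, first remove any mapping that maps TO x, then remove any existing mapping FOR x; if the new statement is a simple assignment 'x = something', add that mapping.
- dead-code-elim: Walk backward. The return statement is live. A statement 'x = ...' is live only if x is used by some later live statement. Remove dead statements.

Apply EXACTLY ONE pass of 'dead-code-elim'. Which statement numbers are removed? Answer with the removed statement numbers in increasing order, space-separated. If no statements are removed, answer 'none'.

Answer: 1 3 4 5

Derivation:
Backward liveness scan:
Stmt 1 'u = 7': DEAD (u not in live set [])
Stmt 2 'z = 1': KEEP (z is live); live-in = []
Stmt 3 'v = z': DEAD (v not in live set ['z'])
Stmt 4 'y = v + 6': DEAD (y not in live set ['z'])
Stmt 5 'a = u + v': DEAD (a not in live set ['z'])
Stmt 6 'return z': KEEP (return); live-in = ['z']
Removed statement numbers: [1, 3, 4, 5]
Surviving IR:
  z = 1
  return z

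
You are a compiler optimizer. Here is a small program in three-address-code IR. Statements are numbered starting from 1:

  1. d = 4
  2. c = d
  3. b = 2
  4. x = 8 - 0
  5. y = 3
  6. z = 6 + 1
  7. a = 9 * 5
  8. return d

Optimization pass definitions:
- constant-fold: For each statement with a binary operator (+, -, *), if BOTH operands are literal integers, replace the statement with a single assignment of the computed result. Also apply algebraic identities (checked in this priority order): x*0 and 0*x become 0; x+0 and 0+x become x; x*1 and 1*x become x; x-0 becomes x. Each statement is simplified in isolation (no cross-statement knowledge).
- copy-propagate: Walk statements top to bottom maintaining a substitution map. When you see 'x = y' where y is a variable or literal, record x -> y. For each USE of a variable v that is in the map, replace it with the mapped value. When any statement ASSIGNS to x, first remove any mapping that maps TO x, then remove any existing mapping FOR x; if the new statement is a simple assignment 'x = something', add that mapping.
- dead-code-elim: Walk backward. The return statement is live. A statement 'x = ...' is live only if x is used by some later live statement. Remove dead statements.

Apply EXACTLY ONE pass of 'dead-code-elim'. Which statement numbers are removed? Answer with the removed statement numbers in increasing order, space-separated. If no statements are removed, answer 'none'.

Answer: 2 3 4 5 6 7

Derivation:
Backward liveness scan:
Stmt 1 'd = 4': KEEP (d is live); live-in = []
Stmt 2 'c = d': DEAD (c not in live set ['d'])
Stmt 3 'b = 2': DEAD (b not in live set ['d'])
Stmt 4 'x = 8 - 0': DEAD (x not in live set ['d'])
Stmt 5 'y = 3': DEAD (y not in live set ['d'])
Stmt 6 'z = 6 + 1': DEAD (z not in live set ['d'])
Stmt 7 'a = 9 * 5': DEAD (a not in live set ['d'])
Stmt 8 'return d': KEEP (return); live-in = ['d']
Removed statement numbers: [2, 3, 4, 5, 6, 7]
Surviving IR:
  d = 4
  return d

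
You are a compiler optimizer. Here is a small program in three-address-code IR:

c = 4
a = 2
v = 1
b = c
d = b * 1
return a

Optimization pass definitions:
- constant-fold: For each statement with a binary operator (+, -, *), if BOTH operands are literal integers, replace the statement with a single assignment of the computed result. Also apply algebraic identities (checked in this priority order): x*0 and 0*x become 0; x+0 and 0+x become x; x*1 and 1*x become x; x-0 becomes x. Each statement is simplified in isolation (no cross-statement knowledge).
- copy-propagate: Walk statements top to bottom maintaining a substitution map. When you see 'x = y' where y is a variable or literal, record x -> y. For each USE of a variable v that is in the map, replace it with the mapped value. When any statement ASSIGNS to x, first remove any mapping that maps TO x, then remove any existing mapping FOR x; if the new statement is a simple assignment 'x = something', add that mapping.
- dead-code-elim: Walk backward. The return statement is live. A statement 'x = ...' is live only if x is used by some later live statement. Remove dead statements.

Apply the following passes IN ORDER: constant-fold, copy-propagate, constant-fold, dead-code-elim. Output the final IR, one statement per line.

Answer: return 2

Derivation:
Initial IR:
  c = 4
  a = 2
  v = 1
  b = c
  d = b * 1
  return a
After constant-fold (6 stmts):
  c = 4
  a = 2
  v = 1
  b = c
  d = b
  return a
After copy-propagate (6 stmts):
  c = 4
  a = 2
  v = 1
  b = 4
  d = 4
  return 2
After constant-fold (6 stmts):
  c = 4
  a = 2
  v = 1
  b = 4
  d = 4
  return 2
After dead-code-elim (1 stmts):
  return 2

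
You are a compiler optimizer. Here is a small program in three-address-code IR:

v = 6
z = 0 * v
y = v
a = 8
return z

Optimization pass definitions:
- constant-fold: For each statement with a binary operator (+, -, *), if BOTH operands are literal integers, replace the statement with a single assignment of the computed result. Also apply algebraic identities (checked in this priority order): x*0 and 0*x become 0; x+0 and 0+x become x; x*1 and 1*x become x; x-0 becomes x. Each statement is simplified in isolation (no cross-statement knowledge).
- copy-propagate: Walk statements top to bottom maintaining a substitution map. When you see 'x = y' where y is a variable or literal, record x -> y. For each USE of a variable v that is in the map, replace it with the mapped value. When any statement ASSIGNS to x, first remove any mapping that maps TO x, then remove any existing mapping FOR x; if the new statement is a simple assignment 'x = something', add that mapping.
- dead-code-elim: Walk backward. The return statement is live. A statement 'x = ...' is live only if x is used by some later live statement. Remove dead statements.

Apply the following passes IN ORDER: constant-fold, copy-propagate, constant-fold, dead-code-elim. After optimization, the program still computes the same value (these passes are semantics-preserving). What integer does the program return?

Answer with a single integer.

Initial IR:
  v = 6
  z = 0 * v
  y = v
  a = 8
  return z
After constant-fold (5 stmts):
  v = 6
  z = 0
  y = v
  a = 8
  return z
After copy-propagate (5 stmts):
  v = 6
  z = 0
  y = 6
  a = 8
  return 0
After constant-fold (5 stmts):
  v = 6
  z = 0
  y = 6
  a = 8
  return 0
After dead-code-elim (1 stmts):
  return 0
Evaluate:
  v = 6  =>  v = 6
  z = 0 * v  =>  z = 0
  y = v  =>  y = 6
  a = 8  =>  a = 8
  return z = 0

Answer: 0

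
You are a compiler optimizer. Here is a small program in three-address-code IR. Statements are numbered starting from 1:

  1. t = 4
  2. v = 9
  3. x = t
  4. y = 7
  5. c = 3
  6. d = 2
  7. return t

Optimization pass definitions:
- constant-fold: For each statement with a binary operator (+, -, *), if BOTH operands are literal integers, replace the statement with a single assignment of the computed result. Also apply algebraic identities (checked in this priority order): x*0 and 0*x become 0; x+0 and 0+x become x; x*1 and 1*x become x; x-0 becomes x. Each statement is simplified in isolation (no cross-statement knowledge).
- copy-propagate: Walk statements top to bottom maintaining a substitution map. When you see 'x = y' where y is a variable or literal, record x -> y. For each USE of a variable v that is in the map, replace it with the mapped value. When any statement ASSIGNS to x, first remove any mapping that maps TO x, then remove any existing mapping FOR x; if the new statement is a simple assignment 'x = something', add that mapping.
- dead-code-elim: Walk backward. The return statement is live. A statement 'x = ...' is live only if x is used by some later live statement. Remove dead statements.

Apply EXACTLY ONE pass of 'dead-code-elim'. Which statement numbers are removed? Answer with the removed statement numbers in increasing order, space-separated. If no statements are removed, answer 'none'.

Backward liveness scan:
Stmt 1 't = 4': KEEP (t is live); live-in = []
Stmt 2 'v = 9': DEAD (v not in live set ['t'])
Stmt 3 'x = t': DEAD (x not in live set ['t'])
Stmt 4 'y = 7': DEAD (y not in live set ['t'])
Stmt 5 'c = 3': DEAD (c not in live set ['t'])
Stmt 6 'd = 2': DEAD (d not in live set ['t'])
Stmt 7 'return t': KEEP (return); live-in = ['t']
Removed statement numbers: [2, 3, 4, 5, 6]
Surviving IR:
  t = 4
  return t

Answer: 2 3 4 5 6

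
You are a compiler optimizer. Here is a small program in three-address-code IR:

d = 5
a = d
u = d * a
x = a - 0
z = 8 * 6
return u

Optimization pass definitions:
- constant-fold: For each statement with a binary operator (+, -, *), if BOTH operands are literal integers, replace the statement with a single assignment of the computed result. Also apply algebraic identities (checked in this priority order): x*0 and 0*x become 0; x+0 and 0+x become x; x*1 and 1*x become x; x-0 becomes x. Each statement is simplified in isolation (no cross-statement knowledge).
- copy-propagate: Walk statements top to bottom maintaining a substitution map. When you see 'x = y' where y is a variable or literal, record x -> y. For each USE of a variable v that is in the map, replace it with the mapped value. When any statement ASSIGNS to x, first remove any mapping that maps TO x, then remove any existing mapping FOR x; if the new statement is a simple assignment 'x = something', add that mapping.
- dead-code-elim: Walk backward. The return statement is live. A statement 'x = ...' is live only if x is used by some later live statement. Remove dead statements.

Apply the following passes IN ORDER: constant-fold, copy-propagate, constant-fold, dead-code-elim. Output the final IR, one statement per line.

Initial IR:
  d = 5
  a = d
  u = d * a
  x = a - 0
  z = 8 * 6
  return u
After constant-fold (6 stmts):
  d = 5
  a = d
  u = d * a
  x = a
  z = 48
  return u
After copy-propagate (6 stmts):
  d = 5
  a = 5
  u = 5 * 5
  x = 5
  z = 48
  return u
After constant-fold (6 stmts):
  d = 5
  a = 5
  u = 25
  x = 5
  z = 48
  return u
After dead-code-elim (2 stmts):
  u = 25
  return u

Answer: u = 25
return u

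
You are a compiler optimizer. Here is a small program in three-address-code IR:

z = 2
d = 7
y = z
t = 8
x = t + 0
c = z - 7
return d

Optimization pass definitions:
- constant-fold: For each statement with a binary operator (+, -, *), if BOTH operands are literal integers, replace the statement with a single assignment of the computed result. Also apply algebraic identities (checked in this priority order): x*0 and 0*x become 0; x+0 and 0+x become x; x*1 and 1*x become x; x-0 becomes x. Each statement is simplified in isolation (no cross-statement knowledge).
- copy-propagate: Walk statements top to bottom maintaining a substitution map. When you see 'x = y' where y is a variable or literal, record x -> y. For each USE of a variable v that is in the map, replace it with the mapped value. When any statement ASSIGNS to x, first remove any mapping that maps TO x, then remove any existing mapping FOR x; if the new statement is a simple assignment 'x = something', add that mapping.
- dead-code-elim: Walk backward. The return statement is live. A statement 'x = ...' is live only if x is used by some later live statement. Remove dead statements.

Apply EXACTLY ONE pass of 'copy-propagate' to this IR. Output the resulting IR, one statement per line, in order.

Answer: z = 2
d = 7
y = 2
t = 8
x = 8 + 0
c = 2 - 7
return 7

Derivation:
Applying copy-propagate statement-by-statement:
  [1] z = 2  (unchanged)
  [2] d = 7  (unchanged)
  [3] y = z  -> y = 2
  [4] t = 8  (unchanged)
  [5] x = t + 0  -> x = 8 + 0
  [6] c = z - 7  -> c = 2 - 7
  [7] return d  -> return 7
Result (7 stmts):
  z = 2
  d = 7
  y = 2
  t = 8
  x = 8 + 0
  c = 2 - 7
  return 7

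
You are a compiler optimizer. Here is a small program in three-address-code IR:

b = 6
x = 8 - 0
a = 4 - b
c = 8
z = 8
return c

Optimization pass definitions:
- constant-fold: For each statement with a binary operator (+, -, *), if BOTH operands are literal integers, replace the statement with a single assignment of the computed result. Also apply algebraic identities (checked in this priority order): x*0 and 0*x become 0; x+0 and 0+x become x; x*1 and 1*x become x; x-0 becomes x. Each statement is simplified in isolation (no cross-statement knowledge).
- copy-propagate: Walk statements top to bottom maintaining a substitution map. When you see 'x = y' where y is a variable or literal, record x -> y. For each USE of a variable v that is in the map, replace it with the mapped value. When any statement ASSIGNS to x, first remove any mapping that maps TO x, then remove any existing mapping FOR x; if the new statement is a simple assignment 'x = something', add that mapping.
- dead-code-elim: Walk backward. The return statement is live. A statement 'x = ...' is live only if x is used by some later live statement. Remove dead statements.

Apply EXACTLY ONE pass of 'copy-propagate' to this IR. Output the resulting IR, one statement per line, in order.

Answer: b = 6
x = 8 - 0
a = 4 - 6
c = 8
z = 8
return 8

Derivation:
Applying copy-propagate statement-by-statement:
  [1] b = 6  (unchanged)
  [2] x = 8 - 0  (unchanged)
  [3] a = 4 - b  -> a = 4 - 6
  [4] c = 8  (unchanged)
  [5] z = 8  (unchanged)
  [6] return c  -> return 8
Result (6 stmts):
  b = 6
  x = 8 - 0
  a = 4 - 6
  c = 8
  z = 8
  return 8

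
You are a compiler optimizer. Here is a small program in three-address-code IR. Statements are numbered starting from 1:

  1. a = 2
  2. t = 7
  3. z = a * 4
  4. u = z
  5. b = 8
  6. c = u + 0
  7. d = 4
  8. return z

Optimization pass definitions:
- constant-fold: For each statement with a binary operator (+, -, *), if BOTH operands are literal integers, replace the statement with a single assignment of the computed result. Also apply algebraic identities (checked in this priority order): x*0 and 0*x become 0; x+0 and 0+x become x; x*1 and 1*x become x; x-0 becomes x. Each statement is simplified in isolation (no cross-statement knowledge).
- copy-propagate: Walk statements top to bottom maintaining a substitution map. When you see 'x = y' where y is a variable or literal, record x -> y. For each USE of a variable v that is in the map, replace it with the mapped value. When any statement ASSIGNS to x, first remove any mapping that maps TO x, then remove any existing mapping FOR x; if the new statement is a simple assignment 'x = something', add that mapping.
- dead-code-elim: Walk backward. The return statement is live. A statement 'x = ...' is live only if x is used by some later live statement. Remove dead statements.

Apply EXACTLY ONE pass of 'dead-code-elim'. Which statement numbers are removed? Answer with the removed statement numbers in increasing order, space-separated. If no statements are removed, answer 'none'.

Backward liveness scan:
Stmt 1 'a = 2': KEEP (a is live); live-in = []
Stmt 2 't = 7': DEAD (t not in live set ['a'])
Stmt 3 'z = a * 4': KEEP (z is live); live-in = ['a']
Stmt 4 'u = z': DEAD (u not in live set ['z'])
Stmt 5 'b = 8': DEAD (b not in live set ['z'])
Stmt 6 'c = u + 0': DEAD (c not in live set ['z'])
Stmt 7 'd = 4': DEAD (d not in live set ['z'])
Stmt 8 'return z': KEEP (return); live-in = ['z']
Removed statement numbers: [2, 4, 5, 6, 7]
Surviving IR:
  a = 2
  z = a * 4
  return z

Answer: 2 4 5 6 7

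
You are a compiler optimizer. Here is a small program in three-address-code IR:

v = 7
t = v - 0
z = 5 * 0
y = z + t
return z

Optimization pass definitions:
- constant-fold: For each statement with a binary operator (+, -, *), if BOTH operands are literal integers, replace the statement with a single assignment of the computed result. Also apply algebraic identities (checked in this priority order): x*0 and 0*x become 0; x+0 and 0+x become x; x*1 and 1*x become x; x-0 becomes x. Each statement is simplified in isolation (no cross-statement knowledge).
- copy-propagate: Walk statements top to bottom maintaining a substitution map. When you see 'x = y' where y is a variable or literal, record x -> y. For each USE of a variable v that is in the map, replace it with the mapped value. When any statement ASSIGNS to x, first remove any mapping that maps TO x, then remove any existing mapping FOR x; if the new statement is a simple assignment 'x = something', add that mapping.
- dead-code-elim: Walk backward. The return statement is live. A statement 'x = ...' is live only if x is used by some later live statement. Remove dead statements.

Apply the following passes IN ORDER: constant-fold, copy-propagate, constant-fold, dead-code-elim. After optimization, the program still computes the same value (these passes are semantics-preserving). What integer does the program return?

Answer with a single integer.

Initial IR:
  v = 7
  t = v - 0
  z = 5 * 0
  y = z + t
  return z
After constant-fold (5 stmts):
  v = 7
  t = v
  z = 0
  y = z + t
  return z
After copy-propagate (5 stmts):
  v = 7
  t = 7
  z = 0
  y = 0 + 7
  return 0
After constant-fold (5 stmts):
  v = 7
  t = 7
  z = 0
  y = 7
  return 0
After dead-code-elim (1 stmts):
  return 0
Evaluate:
  v = 7  =>  v = 7
  t = v - 0  =>  t = 7
  z = 5 * 0  =>  z = 0
  y = z + t  =>  y = 7
  return z = 0

Answer: 0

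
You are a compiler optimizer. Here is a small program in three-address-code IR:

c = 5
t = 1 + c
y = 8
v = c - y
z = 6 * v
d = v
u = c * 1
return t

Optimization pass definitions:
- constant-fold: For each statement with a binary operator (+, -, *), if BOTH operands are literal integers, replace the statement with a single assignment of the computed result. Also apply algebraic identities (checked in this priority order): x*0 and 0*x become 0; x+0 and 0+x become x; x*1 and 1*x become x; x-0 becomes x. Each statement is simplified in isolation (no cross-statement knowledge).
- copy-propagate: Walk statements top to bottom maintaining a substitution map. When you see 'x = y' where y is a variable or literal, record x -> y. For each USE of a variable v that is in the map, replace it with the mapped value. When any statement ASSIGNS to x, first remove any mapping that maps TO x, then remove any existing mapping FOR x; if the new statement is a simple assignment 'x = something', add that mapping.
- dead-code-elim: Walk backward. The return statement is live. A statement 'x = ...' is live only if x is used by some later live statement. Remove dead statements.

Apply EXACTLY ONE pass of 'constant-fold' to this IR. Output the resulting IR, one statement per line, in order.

Answer: c = 5
t = 1 + c
y = 8
v = c - y
z = 6 * v
d = v
u = c
return t

Derivation:
Applying constant-fold statement-by-statement:
  [1] c = 5  (unchanged)
  [2] t = 1 + c  (unchanged)
  [3] y = 8  (unchanged)
  [4] v = c - y  (unchanged)
  [5] z = 6 * v  (unchanged)
  [6] d = v  (unchanged)
  [7] u = c * 1  -> u = c
  [8] return t  (unchanged)
Result (8 stmts):
  c = 5
  t = 1 + c
  y = 8
  v = c - y
  z = 6 * v
  d = v
  u = c
  return t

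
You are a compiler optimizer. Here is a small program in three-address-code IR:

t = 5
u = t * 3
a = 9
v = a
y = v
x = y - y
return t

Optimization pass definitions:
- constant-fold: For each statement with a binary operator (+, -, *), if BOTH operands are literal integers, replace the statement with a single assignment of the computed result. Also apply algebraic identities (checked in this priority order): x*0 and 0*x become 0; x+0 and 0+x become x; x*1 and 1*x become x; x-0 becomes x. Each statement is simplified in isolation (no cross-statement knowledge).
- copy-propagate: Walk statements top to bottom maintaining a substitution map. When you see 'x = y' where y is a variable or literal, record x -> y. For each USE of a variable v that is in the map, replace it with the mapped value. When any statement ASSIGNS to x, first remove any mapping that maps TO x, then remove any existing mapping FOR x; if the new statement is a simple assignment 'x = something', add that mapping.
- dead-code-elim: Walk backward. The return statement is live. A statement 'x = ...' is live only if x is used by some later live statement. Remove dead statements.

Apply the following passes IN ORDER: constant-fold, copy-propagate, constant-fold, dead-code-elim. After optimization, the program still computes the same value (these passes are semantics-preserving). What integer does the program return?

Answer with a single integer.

Initial IR:
  t = 5
  u = t * 3
  a = 9
  v = a
  y = v
  x = y - y
  return t
After constant-fold (7 stmts):
  t = 5
  u = t * 3
  a = 9
  v = a
  y = v
  x = y - y
  return t
After copy-propagate (7 stmts):
  t = 5
  u = 5 * 3
  a = 9
  v = 9
  y = 9
  x = 9 - 9
  return 5
After constant-fold (7 stmts):
  t = 5
  u = 15
  a = 9
  v = 9
  y = 9
  x = 0
  return 5
After dead-code-elim (1 stmts):
  return 5
Evaluate:
  t = 5  =>  t = 5
  u = t * 3  =>  u = 15
  a = 9  =>  a = 9
  v = a  =>  v = 9
  y = v  =>  y = 9
  x = y - y  =>  x = 0
  return t = 5

Answer: 5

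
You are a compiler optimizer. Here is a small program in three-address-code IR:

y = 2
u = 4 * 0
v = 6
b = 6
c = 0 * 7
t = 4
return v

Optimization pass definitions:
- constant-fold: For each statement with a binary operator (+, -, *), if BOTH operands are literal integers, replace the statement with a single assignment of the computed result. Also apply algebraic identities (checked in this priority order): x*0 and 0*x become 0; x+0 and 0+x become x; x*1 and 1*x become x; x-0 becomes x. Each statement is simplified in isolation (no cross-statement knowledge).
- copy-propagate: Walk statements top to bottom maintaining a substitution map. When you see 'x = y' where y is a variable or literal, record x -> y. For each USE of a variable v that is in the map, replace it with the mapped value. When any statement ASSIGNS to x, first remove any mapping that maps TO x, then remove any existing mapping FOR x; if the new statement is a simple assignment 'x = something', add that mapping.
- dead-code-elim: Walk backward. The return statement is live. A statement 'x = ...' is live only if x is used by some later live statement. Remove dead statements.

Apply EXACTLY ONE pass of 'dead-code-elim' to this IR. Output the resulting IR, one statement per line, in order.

Answer: v = 6
return v

Derivation:
Applying dead-code-elim statement-by-statement:
  [7] return v  -> KEEP (return); live=['v']
  [6] t = 4  -> DEAD (t not live)
  [5] c = 0 * 7  -> DEAD (c not live)
  [4] b = 6  -> DEAD (b not live)
  [3] v = 6  -> KEEP; live=[]
  [2] u = 4 * 0  -> DEAD (u not live)
  [1] y = 2  -> DEAD (y not live)
Result (2 stmts):
  v = 6
  return v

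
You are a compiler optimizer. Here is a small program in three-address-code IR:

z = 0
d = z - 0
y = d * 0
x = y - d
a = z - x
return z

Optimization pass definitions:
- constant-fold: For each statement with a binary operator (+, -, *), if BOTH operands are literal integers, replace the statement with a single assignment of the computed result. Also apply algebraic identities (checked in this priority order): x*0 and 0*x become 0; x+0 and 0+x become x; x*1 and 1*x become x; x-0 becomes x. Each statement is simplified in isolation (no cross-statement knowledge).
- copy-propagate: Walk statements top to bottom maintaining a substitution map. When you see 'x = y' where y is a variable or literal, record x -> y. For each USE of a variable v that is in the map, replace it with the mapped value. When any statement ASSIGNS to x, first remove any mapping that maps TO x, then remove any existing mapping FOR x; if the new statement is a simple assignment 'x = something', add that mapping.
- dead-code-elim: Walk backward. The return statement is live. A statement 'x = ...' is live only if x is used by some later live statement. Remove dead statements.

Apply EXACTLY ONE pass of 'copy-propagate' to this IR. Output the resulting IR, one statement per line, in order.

Applying copy-propagate statement-by-statement:
  [1] z = 0  (unchanged)
  [2] d = z - 0  -> d = 0 - 0
  [3] y = d * 0  (unchanged)
  [4] x = y - d  (unchanged)
  [5] a = z - x  -> a = 0 - x
  [6] return z  -> return 0
Result (6 stmts):
  z = 0
  d = 0 - 0
  y = d * 0
  x = y - d
  a = 0 - x
  return 0

Answer: z = 0
d = 0 - 0
y = d * 0
x = y - d
a = 0 - x
return 0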